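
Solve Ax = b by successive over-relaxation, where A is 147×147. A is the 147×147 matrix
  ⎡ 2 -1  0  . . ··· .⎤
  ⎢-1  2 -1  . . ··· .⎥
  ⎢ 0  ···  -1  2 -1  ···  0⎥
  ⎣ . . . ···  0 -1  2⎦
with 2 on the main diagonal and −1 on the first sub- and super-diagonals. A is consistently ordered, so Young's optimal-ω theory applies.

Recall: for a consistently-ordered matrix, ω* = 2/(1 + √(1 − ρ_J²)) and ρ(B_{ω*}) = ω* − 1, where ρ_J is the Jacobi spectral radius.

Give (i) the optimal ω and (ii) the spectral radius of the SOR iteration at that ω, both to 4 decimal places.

ω* = 1.9584, ρ_SOR = 0.9584

spectrum of D⁻¹(L+U) = {cos(kπ/148) : 1≤k≤147}; ρ_J = cos(π/148) = 0.9998.
√(1−ρ_J²) simplifies to sin(π/148) = 0.02123.
[ω*] 2 ÷ (1 + 0.02123) = 2 ÷ 1.02123 = 1.9584.
Hence ρ(B_{ω*}) = 1.9584 − 1 = 0.9584.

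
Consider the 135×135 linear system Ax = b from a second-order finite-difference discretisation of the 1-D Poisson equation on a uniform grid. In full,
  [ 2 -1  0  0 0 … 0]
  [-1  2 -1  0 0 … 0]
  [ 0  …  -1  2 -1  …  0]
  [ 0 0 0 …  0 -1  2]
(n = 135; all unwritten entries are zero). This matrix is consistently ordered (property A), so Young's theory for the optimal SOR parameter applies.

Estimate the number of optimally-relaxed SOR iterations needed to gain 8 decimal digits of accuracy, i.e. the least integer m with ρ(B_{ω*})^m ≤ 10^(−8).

½·tridiag(1,0,1) at n=135: λ_k = cos(kπ/136); max |λ| at k=1 ⇒ ρ_J = cos(π/136) ≈ 0.9997332.
root = sin(π/136) = 0.0230979  (since 1−cos² = sin²).
ω* = 2/(1+0.0230979) = 1.9548471
ρ(B_{ω*}) = ω*−1 = 0.9548471
8·ln10 = 18.4207; −ln(0.9548471) = 0.0462041; m = ⌈18.4207/0.0462041⌉ = ⌈398.681⌉ = 399.

m = 399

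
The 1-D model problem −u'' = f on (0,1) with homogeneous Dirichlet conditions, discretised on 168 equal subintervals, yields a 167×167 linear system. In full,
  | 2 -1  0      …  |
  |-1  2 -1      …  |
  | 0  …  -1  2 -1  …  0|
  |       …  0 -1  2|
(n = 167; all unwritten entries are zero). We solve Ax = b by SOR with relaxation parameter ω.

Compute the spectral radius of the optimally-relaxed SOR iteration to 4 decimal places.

n=167: λ(B_J) = 1 − λ(A)/2 = cos(kπ/168); k=1 gives ρ_J = 0.9998.
√(1 − cos²(π/168)) = sin(π/168) ≈ 0.01870.
ω* = 2/(1 + 0.01870) = 2/1.01870 = 1.9633.
ρ_SOR = ω* − 1 = 1.9633 − 1 = 0.9633.

ρ_SOR = 0.9633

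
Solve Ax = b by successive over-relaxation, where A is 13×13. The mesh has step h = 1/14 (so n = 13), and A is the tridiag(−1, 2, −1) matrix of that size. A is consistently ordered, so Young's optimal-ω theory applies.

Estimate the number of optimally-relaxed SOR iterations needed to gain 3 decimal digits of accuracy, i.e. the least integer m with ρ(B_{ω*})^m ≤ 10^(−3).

spectrum of D⁻¹(L+U) = {cos(kπ/14) : 1≤k≤13}; ρ_J = cos(π/14) = 0.9749279.
√(1−ρ_J²) simplifies to sin(π/14) = 0.2225209.
So ω* = 2/1.2225209 = 1.6359639 (Young).
ρ(B_{ω*}) = ω*−1 = 0.6359639
m ≥ 3·ln10 / (−ln 0.6359639) = 15.262; smallest integer m = 16.

m = 16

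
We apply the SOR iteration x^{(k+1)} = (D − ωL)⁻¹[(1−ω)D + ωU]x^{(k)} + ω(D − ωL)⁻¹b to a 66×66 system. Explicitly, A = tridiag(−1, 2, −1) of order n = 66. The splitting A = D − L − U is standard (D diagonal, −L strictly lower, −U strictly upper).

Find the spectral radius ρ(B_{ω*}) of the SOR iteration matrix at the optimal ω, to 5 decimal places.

ρ_J = max_k |cos(kπ/67)| = cos(π/67) = 0.99890
root = sin(π/67) = 0.046872  (since 1−cos² = sin²).
[ω*] 2 ÷ (1 + 0.046872) = 2 ÷ 1.046872 = 1.91045.
ρ(B_{ω*}) = ω*−1 = 0.91045

ρ_SOR = 0.91045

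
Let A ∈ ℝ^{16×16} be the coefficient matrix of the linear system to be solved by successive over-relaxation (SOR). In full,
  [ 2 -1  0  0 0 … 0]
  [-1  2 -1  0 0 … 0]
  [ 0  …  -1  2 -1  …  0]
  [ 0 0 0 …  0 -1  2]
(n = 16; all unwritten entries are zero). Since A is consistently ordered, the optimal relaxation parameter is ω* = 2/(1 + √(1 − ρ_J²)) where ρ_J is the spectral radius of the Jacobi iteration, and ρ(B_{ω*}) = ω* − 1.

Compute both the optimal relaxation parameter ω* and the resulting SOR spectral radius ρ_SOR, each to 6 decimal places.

ω* = 1.689547, ρ_SOR = 0.689547

½·tridiag(1,0,1) at n=16: λ_k = cos(kπ/17); max |λ| at k=1 ⇒ ρ_J = cos(π/17) ≈ 0.982973.
√(1−ρ_J²) = |sin(π/17)| = 0.1837495
Young: ω* = 2/(1+√(1−ρ_J²)) = 2/(1+0.1837495) = 2/1.1837495 = 1.689547.
ρ_SOR = ω* − 1 ≈ 0.689547.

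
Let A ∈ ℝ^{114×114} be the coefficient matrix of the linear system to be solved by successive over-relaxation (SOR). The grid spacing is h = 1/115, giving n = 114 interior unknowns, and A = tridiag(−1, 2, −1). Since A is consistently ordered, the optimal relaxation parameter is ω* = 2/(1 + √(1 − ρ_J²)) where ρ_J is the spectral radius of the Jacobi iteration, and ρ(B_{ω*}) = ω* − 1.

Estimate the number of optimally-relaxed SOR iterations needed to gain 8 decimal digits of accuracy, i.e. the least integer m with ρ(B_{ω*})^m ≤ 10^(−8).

m = 338

spectrum of D⁻¹(L+U) = {cos(kπ/115) : 1≤k≤114}; ρ_J = cos(π/115) = 0.9996269.
root = sin(π/115) = 0.0273148  (since 1−cos² = sin²).
Young: ω* = 2/(1+√(1−ρ_J²)) = 2/(1+0.0273148) = 2/1.0273148 = 1.9468229.
ρ_SOR = ω* − 1 ≈ 0.9468229.
For 8 digits: m = 8·ln10 / (−ln 0.9468229) = 18.4207/0.0546432 = 337.109; round up → m = 338.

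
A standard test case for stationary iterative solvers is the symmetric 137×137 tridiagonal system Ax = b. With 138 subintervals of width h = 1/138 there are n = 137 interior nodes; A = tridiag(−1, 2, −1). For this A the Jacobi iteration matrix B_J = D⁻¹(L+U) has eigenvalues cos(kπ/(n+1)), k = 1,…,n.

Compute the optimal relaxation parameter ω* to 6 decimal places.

ω* = 1.955487

½·tridiag(1,0,1) at n=137: λ_k = cos(kπ/138); max |λ| at k=1 ⇒ ρ_J = cos(π/138) ≈ 0.999741.
√(1−ρ_J²) simplifies to sin(π/138) = 0.0227632.
So ω* = 2/1.0227632 = 1.955487 (Young).
Hence ρ(B_{ω*}) = 1.955487 − 1 = 0.955487.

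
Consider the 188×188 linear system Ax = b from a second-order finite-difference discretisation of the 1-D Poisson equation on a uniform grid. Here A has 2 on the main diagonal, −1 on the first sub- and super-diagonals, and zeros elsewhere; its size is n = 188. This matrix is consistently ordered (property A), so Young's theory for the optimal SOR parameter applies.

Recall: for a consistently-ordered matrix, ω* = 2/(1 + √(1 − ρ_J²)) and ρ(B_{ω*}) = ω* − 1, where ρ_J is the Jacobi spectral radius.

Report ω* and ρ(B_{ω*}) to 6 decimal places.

spectrum of D⁻¹(L+U) = {cos(kπ/189) : 1≤k≤188}; ρ_J = cos(π/189) = 0.999862.
√(1 − cos²(π/189)) = sin(π/189) ≈ 0.0166214.
Young: ω* = 2/(1+√(1−ρ_J²)) = 2/(1+0.0166214) = 2/1.0166214 = 1.967301.
ρ_SOR = ω* − 1 = 1.967301 − 1 = 0.967301.

ω* = 1.967301, ρ_SOR = 0.967301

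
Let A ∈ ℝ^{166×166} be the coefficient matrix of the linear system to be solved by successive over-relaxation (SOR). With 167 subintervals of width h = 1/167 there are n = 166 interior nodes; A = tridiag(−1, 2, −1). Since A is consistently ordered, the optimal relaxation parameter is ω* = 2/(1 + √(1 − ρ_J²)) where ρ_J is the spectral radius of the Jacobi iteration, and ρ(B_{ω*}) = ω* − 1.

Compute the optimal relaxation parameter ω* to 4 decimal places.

ω* = 1.9631

ρ_J = max_k |cos(kπ/167)| = cos(π/167) = 0.9998
√(1−ρ_J²) = |sin(π/167)| = 0.01881
So ω* = 2/1.01881 = 1.9631 (Young).
ρ_SOR = ω* − 1 = 1.9631 − 1 = 0.9631.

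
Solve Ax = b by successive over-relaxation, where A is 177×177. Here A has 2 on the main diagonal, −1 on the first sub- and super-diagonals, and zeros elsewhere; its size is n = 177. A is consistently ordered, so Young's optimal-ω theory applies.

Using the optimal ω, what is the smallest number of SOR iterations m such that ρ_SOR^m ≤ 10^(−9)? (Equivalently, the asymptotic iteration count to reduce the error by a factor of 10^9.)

spectrum of D⁻¹(L+U) = {cos(kπ/178) : 1≤k≤177}; ρ_J = cos(π/178) = 0.9998443.
√(1−ρ_J²) simplifies to sin(π/178) = 0.0176485.
ω* = 2/(1+0.0176485) = 1.9653151
and ρ(B_{ω*}) = 1.9653151 − 1 = 0.9653151.
(0.9653151)^m ≤ 10^{−9}  ⇒  m·ln(0.9653151) ≤ −9·ln10  ⇒  m ≥ 587.051  ⇒  m = 588

m = 588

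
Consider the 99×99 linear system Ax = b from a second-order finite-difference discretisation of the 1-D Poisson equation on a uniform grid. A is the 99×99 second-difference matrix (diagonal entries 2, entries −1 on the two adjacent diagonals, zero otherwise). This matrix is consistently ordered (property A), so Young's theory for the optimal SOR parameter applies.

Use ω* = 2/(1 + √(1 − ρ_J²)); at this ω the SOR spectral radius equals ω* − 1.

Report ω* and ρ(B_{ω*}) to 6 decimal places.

ω* = 1.939092, ρ_SOR = 0.939092

ρ_J = max_k |cos(kπ/100)| = cos(π/100) = 0.999507
root = sin(π/100) = 0.0314108  (since 1−cos² = sin²).
Then 2/(1+√(1−ρ_J²)) = 2/(1+0.0314108); ω* = 2/1.0314108 = 1.939092.
[ρ_SOR] ω* − 1 = 0.939092.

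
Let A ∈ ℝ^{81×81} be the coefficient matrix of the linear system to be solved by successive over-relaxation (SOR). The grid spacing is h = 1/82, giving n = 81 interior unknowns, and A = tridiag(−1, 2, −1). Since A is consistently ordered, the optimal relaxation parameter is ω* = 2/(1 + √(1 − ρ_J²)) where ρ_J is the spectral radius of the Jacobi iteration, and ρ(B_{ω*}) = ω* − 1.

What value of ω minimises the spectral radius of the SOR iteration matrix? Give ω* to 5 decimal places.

ω* = 1.92622

n=81: λ(B_J) = 1 − λ(A)/2 = cos(kπ/82); k=1 gives ρ_J = 0.99927.
√(1−ρ_J²) simplifies to sin(π/82) = 0.038303.
So ω* = 2/1.038303 = 1.92622 (Young).
ρ_SOR = ω* − 1 = 1.92622 − 1 = 0.92622.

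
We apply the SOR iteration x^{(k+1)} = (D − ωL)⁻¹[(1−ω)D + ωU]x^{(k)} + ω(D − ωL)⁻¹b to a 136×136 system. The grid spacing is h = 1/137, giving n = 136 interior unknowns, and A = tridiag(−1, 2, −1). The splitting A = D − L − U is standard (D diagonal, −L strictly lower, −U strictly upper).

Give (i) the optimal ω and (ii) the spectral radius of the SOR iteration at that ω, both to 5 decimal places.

B_J for the 136×136 system has eigenvalues cos(kπ/137); ρ_J = cos(π/137) = 0.99974.
√(1−ρ_J²) simplifies to sin(π/137) = 0.022929.
ω* = 2 / (1 + 0.022929) = 2 / 1.022929 ≈ 1.95517.
At ω = 1.95517 every |λ(B_ω)| = ω−1, so ρ_SOR = 0.95517.

ω* = 1.95517, ρ_SOR = 0.95517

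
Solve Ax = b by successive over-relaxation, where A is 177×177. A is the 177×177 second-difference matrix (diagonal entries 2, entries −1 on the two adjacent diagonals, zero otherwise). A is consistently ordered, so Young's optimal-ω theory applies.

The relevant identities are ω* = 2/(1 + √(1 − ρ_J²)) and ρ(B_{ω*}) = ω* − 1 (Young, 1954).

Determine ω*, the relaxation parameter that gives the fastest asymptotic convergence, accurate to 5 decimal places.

[ρ_J] n=177: ρ(B_J) = cos(π/(n+1)) = cos(π/178) = 0.99984.
1 − cos²(π/178) = sin²(π/178) ⇒ √(1−ρ_J²) = sin(π/178) = 0.017648.
Young: ω* = 2/(1+√(1−ρ_J²)) = 2/(1+0.017648) = 2/1.017648 = 1.96532.
Hence ρ(B_{ω*}) = 1.96532 − 1 = 0.96532.

ω* = 1.96532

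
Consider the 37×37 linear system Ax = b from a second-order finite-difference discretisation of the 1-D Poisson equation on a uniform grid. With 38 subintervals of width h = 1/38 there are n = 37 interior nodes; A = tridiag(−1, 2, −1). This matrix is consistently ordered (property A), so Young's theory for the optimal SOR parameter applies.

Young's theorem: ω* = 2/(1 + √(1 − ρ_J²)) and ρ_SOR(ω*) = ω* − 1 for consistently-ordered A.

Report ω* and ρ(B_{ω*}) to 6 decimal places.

[ρ_J] n=37: ρ(B_J) = cos(π/(n+1)) = cos(π/38) = 0.996584.
root = sin(π/38) = 0.0825793  (since 1−cos² = sin²).
Young: ω* = 2/(1+√(1−ρ_J²)) = 2/(1+0.0825793) = 2/1.0825793 = 1.847440.
ρ_SOR = ω* − 1 = 1.847440 − 1 = 0.847440.

ω* = 1.847440, ρ_SOR = 0.847440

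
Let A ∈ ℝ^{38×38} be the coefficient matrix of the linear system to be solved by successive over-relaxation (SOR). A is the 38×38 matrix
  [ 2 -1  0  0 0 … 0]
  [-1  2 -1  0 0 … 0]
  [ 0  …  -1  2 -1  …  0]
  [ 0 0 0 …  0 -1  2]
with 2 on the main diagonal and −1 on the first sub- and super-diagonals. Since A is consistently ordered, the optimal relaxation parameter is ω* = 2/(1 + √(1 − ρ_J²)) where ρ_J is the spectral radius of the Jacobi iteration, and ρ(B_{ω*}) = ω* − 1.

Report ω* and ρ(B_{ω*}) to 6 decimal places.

ρ_J = max_k |cos(kπ/39)| = cos(π/39) = 0.996757
root = sin(π/39) = 0.0804666  (since 1−cos² = sin²).
ω* = 2/(1+0.0804666) = 1.851052
At ω = 1.851052 every |λ(B_ω)| = ω−1, so ρ_SOR = 0.851052.

ω* = 1.851052, ρ_SOR = 0.851052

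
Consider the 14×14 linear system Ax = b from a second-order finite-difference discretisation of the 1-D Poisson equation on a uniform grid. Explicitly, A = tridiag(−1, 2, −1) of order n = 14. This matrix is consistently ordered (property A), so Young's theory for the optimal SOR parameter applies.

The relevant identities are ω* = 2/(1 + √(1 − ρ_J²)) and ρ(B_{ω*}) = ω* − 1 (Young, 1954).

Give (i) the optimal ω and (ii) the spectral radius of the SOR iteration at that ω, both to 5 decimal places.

ρ_J = max_k |cos(kπ/15)| = cos(π/15) = 0.97815
√(1 − cos²(π/15)) = sin(π/15) ≈ 0.207912.
[ω*] 2 ÷ (1 + 0.207912) = 2 ÷ 1.207912 = 1.65575.
At ω = 1.65575 every |λ(B_ω)| = ω−1, so ρ_SOR = 0.65575.

ω* = 1.65575, ρ_SOR = 0.65575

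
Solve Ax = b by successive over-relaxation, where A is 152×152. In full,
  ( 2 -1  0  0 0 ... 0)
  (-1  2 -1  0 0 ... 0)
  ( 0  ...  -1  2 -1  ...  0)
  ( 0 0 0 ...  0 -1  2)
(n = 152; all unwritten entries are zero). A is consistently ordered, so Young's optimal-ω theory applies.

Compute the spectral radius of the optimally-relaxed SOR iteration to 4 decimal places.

spectrum of D⁻¹(L+U) = {cos(kπ/153) : 1≤k≤152}; ρ_J = cos(π/153) = 0.9998.
√(1−ρ_J²) = |sin(π/153)| = 0.02053
ω* = 2/(1 + 0.02053) = 2/1.02053 = 1.9598.
ρ(B_{ω*}) = ω*−1 = 0.9598

ρ_SOR = 0.9598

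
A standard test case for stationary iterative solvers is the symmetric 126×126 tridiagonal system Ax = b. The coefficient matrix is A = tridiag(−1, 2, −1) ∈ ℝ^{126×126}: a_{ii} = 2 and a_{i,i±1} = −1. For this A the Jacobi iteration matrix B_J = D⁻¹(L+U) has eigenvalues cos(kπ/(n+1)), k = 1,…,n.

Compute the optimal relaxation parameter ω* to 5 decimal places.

ω* = 1.95173

spectrum of D⁻¹(L+U) = {cos(kπ/127) : 1≤k≤126}; ρ_J = cos(π/127) = 0.99969.
√(1−ρ_J²) simplifies to sin(π/127) = 0.024734.
ω* = 2/(1+0.024734) = 1.95173
[ρ_SOR] ω* − 1 = 0.95173.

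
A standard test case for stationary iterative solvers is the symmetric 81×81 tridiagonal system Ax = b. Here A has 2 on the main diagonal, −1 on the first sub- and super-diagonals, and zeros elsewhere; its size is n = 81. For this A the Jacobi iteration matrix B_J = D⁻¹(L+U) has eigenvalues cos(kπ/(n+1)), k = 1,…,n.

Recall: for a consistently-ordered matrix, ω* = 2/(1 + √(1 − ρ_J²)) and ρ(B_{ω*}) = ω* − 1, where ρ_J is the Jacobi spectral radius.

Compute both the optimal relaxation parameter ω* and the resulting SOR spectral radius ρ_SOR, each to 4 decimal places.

ω* = 1.9262, ρ_SOR = 0.9262

spectrum of D⁻¹(L+U) = {cos(kπ/82) : 1≤k≤81}; ρ_J = cos(π/82) = 0.9993.
√(1−ρ_J²) = |sin(π/82)| = 0.03830
Young: ω* = 2/(1+√(1−ρ_J²)) = 2/(1+0.03830) = 2/1.03830 = 1.9262.
and ρ(B_{ω*}) = 1.9262 − 1 = 0.9262.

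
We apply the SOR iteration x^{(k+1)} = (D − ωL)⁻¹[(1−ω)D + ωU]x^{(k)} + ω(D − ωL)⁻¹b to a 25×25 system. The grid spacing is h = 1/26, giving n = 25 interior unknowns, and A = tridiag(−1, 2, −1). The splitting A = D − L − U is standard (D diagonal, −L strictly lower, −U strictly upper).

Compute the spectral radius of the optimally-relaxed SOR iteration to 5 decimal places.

ρ_SOR = 0.78486

[ρ_J] n=25: ρ(B_J) = cos(π/(n+1)) = cos(π/26) = 0.99271.
√(1−ρ_J²) = |sin(π/26)| = 0.120537
Young: ω* = 2/(1+√(1−ρ_J²)) = 2/(1+0.120537) = 2/1.120537 = 1.78486.
and ρ(B_{ω*}) = 1.78486 − 1 = 0.78486.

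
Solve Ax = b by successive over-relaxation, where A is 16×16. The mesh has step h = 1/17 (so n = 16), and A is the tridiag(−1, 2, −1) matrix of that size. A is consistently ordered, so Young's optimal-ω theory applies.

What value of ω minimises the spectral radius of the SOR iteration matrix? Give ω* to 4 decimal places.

B_J for the 16×16 system has eigenvalues cos(kπ/17); ρ_J = cos(π/17) = 0.9830.
1 − cos²(π/17) = sin²(π/17) ⇒ √(1−ρ_J²) = sin(π/17) = 0.18375.
So ω* = 2/1.18375 = 1.6895 (Young).
and ρ(B_{ω*}) = 1.6895 − 1 = 0.6895.

ω* = 1.6895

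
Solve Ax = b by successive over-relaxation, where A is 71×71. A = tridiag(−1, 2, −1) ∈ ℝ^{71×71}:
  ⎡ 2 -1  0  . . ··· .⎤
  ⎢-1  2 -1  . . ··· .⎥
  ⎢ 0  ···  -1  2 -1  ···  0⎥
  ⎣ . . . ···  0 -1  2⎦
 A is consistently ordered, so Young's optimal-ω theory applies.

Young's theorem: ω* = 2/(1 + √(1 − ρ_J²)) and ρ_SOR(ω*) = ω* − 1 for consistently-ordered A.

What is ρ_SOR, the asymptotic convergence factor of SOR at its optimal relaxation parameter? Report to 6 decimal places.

ρ_SOR = 0.916407

[ρ_J] n=71: ρ(B_J) = cos(π/(n+1)) = cos(π/72) = 0.999048.
√(1−ρ_J²) = |sin(π/72)| = 0.0436194
ω* = 2/(1 + 0.0436194) = 2/1.0436194 = 1.916407.
ρ_SOR = ω* − 1 ≈ 0.916407.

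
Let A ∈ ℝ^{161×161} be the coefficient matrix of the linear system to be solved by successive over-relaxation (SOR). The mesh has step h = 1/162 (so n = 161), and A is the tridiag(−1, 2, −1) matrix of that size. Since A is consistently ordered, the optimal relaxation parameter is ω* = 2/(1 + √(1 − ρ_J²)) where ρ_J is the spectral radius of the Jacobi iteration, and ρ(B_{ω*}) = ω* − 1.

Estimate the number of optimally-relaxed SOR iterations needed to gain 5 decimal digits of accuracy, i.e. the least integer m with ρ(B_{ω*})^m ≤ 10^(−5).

spectrum of D⁻¹(L+U) = {cos(kπ/162) : 1≤k≤161}; ρ_J = cos(π/162) = 0.9998120.
1 − cos²(π/162) = sin²(π/162) ⇒ √(1−ρ_J²) = sin(π/162) = 0.0193913.
Young: ω* = 2/(1+√(1−ρ_J²)) = 2/(1+0.0193913) = 2/1.0193913 = 1.9619551.
Hence ρ(B_{ω*}) = 1.9619551 − 1 = 0.9619551.
ρ_SOR^m ≤ 10^(−5) ⇔ m ≥ 5·ln10/(−ln 0.9619551) = 11.5129/0.0387875 = 296.820; m = ⌈296.820⌉ = 297.

m = 297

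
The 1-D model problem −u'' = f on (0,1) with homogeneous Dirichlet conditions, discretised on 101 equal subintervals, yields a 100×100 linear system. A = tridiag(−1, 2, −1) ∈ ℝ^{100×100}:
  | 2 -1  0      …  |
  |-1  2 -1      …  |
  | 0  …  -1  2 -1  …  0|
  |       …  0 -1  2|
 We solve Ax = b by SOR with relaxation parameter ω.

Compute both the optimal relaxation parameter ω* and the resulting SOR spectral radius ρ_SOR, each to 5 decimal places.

ω* = 1.93968, ρ_SOR = 0.93968

[ρ_J] n=100: ρ(B_J) = cos(π/(n+1)) = cos(π/101) = 0.99952.
√(1−ρ_J²) simplifies to sin(π/101) = 0.031100.
ω* = 2/(1 + 0.031100) = 2/1.031100 = 1.93968.
At ω = 1.93968 every |λ(B_ω)| = ω−1, so ρ_SOR = 0.93968.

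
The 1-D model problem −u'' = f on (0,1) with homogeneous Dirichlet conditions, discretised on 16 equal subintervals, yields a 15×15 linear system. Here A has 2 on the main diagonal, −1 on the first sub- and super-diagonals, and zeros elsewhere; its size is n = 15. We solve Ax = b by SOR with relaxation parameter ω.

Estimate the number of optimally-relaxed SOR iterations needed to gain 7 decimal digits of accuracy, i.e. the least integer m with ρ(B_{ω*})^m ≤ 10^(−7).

m = 41

spectrum of D⁻¹(L+U) = {cos(kπ/16) : 1≤k≤15}; ρ_J = cos(π/16) = 0.9807853.
√(1−ρ_J²) simplifies to sin(π/16) = 0.1950903.
[ω*] 2 ÷ (1 + 0.1950903) = 2 ÷ 1.1950903 = 1.6735137.
At ω = 1.6735137 every |λ(B_ω)| = ω−1, so ρ_SOR = 0.6735137.
m ≥ 7·ln10 / (−ln 0.6735137) = 40.780; smallest integer m = 41.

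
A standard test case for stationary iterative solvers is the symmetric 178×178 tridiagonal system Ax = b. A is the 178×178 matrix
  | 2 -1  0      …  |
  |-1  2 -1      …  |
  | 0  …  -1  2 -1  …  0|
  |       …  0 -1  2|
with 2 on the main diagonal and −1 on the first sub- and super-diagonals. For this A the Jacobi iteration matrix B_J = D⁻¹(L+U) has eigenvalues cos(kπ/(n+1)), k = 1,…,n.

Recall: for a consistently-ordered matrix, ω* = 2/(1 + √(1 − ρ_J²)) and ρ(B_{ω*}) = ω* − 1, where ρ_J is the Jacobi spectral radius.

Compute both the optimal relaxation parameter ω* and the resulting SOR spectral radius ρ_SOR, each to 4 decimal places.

B_J for the 178×178 system has eigenvalues cos(kπ/179); ρ_J = cos(π/179) = 0.9998.
root = sin(π/179) = 0.01755  (since 1−cos² = sin²).
So ω* = 2/1.01755 = 1.9655 (Young).
[ρ_SOR] ω* − 1 = 0.9655.

ω* = 1.9655, ρ_SOR = 0.9655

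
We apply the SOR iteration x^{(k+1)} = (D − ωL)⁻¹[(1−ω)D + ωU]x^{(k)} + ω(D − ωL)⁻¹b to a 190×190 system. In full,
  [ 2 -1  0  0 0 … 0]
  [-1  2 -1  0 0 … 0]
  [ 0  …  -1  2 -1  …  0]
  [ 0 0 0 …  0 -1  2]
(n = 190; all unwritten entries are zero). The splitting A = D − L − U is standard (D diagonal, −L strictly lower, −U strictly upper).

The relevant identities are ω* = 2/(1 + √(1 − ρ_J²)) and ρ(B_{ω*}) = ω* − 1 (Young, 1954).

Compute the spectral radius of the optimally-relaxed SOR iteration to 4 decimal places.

ρ_SOR = 0.9676

[ρ_J] n=190: ρ(B_J) = cos(π/(n+1)) = cos(π/191) = 0.9999.
√(1 − cos²(π/191)) = sin(π/191) ≈ 0.01645.
Young: ω* = 2/(1+√(1−ρ_J²)) = 2/(1+0.01645) = 2/1.01645 = 1.9676.
At ω = 1.9676 every |λ(B_ω)| = ω−1, so ρ_SOR = 0.9676.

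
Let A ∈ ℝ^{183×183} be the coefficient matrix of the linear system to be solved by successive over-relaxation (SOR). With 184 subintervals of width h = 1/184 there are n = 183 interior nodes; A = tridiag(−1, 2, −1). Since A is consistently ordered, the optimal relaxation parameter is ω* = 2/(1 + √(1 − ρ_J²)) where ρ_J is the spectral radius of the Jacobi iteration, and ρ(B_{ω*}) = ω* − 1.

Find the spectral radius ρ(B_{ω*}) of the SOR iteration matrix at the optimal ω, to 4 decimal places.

[ρ_J] n=183: ρ(B_J) = cos(π/(n+1)) = cos(π/184) = 0.9999.
root = sin(π/184) = 0.01707  (since 1−cos² = sin²).
ω* = 2/(1+0.01707) = 1.9664
and ρ(B_{ω*}) = 1.9664 − 1 = 0.9664.

ρ_SOR = 0.9664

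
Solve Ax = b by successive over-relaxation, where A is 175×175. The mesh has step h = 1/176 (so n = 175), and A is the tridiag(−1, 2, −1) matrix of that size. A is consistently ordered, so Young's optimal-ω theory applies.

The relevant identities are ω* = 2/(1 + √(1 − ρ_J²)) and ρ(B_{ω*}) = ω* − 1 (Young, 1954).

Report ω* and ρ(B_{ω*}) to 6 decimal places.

B_J for the 175×175 system has eigenvalues cos(kπ/176); ρ_J = cos(π/176) = 0.999841.
1 − cos²(π/176) = sin²(π/176) ⇒ √(1−ρ_J²) = sin(π/176) = 0.0178490.
[ω*] 2 ÷ (1 + 0.0178490) = 2 ÷ 1.0178490 = 1.964928.
At ω = 1.964928 every |λ(B_ω)| = ω−1, so ρ_SOR = 0.964928.

ω* = 1.964928, ρ_SOR = 0.964928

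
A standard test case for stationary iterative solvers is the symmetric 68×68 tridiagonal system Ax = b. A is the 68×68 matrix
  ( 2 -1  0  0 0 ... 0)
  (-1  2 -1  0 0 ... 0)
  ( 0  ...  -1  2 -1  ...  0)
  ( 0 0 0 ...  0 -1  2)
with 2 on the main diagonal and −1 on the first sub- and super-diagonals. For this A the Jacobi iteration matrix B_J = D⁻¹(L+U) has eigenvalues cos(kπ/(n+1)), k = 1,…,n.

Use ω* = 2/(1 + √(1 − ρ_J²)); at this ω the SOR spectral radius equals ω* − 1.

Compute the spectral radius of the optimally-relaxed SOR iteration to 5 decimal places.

B_J for the 68×68 system has eigenvalues cos(kπ/69); ρ_J = cos(π/69) = 0.99896.
root = sin(π/69) = 0.045515  (since 1−cos² = sin²).
Young: ω* = 2/(1+√(1−ρ_J²)) = 2/(1+0.045515) = 2/1.045515 = 1.91293.
ρ(B_{ω*}) = ω*−1 = 0.91293

ρ_SOR = 0.91293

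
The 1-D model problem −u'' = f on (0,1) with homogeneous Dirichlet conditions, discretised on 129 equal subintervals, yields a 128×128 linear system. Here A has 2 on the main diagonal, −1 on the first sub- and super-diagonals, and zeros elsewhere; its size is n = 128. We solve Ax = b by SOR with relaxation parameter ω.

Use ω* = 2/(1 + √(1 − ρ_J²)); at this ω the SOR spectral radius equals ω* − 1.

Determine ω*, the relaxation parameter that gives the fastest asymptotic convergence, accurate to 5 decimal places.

B_J for the 128×128 system has eigenvalues cos(kπ/129); ρ_J = cos(π/129) = 0.99970.
√(1−ρ_J²) simplifies to sin(π/129) = 0.024351.
Then 2/(1+√(1−ρ_J²)) = 2/(1+0.024351); ω* = 2/1.024351 = 1.95246.
Hence ρ(B_{ω*}) = 1.95246 − 1 = 0.95246.

ω* = 1.95246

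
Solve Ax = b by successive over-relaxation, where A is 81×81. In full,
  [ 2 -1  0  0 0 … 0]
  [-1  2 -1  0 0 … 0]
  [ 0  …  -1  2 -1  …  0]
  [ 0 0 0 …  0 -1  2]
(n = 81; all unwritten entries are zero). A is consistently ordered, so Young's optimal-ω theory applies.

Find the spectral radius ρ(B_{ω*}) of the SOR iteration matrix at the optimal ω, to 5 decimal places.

B_J for the 81×81 system has eigenvalues cos(kπ/82); ρ_J = cos(π/82) = 0.99927.
1 − cos²(π/82) = sin²(π/82) ⇒ √(1−ρ_J²) = sin(π/82) = 0.038303.
ω* = 2/(1 + 0.038303) = 2/1.038303 = 1.92622.
At ω = 1.92622 every |λ(B_ω)| = ω−1, so ρ_SOR = 0.92622.

ρ_SOR = 0.92622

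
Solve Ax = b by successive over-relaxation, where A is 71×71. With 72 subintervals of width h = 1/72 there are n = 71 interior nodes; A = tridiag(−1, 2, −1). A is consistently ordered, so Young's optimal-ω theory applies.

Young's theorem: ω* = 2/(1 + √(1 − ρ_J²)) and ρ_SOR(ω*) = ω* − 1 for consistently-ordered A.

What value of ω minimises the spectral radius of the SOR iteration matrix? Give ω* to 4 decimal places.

ω* = 1.9164

½·tridiag(1,0,1) at n=71: λ_k = cos(kπ/72); max |λ| at k=1 ⇒ ρ_J = cos(π/72) ≈ 0.9990.
√(1 − cos²(π/72)) = sin(π/72) ≈ 0.04362.
Young: ω* = 2/(1+√(1−ρ_J²)) = 2/(1+0.04362) = 2/1.04362 = 1.9164.
ρ(B_{ω*}) = ω*−1 = 0.9164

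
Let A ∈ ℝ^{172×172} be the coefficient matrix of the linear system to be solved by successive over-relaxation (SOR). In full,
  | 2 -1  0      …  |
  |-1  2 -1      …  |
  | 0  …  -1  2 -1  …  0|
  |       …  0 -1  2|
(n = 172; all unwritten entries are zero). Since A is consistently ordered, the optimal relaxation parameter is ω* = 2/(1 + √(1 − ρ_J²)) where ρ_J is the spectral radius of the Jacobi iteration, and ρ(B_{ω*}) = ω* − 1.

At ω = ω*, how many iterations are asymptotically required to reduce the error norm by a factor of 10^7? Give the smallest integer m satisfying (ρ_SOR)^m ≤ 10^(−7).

m = 444

B_J for the 172×172 system has eigenvalues cos(kπ/173); ρ_J = cos(π/173) = 0.9998351.
√(1−ρ_J²) simplifies to sin(π/173) = 0.0181585.
ω* = 2 / (1 + 0.0181585) = 2 / 1.0181585 ≈ 1.9643307.
ρ(B_{ω*}) = ω*−1 = 0.9643307
ρ_SOR^m ≤ 10^(−7) ⇔ m ≥ 7·ln10/(−ln 0.9643307) = 16.1181/0.036321 = 443.768; m = ⌈443.768⌉ = 444.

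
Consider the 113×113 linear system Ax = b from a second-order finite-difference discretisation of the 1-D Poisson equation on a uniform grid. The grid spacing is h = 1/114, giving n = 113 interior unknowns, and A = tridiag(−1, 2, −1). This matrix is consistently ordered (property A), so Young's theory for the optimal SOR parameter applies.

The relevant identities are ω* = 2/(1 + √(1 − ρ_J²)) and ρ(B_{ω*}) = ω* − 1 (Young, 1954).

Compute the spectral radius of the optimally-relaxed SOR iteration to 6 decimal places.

ρ_SOR = 0.946369

With n=113, ρ(Jacobi) = cos(π/114) = 0.999620.
√(1 − cos²(π/114)) = sin(π/114) ≈ 0.0275543.
ω* = 2/(1+0.0275543) = 1.946369
ρ(B_{ω*}) = ω*−1 = 0.946369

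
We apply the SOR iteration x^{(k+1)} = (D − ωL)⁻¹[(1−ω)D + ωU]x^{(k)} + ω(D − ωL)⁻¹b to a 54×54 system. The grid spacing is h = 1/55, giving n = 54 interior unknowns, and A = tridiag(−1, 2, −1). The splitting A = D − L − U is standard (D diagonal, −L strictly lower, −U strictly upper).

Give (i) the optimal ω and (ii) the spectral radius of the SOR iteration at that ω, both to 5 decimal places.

½·tridiag(1,0,1) at n=54: λ_k = cos(kπ/55); max |λ| at k=1 ⇒ ρ_J = cos(π/55) ≈ 0.99837.
root = sin(π/55) = 0.057089  (since 1−cos² = sin²).
ω* = 2/(1+0.057089) = 1.89199
Hence ρ(B_{ω*}) = 1.89199 − 1 = 0.89199.

ω* = 1.89199, ρ_SOR = 0.89199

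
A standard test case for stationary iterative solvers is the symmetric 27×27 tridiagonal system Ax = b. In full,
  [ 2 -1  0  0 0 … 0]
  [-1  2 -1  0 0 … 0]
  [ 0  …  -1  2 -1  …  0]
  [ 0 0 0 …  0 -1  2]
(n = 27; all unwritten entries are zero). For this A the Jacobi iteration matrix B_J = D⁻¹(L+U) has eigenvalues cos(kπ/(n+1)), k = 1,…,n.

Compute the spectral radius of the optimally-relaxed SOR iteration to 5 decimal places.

ρ_SOR = 0.79862

B_J for the 27×27 system has eigenvalues cos(kπ/28); ρ_J = cos(π/28) = 0.99371.
1 − cos²(π/28) = sin²(π/28) ⇒ √(1−ρ_J²) = sin(π/28) = 0.111964.
ω* = 2/(1+0.111964) = 1.79862
ρ_SOR = ω* − 1 = 1.79862 − 1 = 0.79862.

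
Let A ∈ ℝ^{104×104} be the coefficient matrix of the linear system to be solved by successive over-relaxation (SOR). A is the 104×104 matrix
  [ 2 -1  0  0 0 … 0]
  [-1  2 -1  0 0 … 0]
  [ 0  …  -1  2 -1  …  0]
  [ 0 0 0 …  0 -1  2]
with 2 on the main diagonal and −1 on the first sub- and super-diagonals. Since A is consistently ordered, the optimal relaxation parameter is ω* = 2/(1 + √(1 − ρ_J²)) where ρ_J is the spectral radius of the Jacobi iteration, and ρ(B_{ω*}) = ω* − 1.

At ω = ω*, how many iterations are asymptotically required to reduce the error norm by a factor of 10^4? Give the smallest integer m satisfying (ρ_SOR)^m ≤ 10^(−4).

ρ_J = max_k |cos(kπ/105)| = cos(π/105) = 0.9995524
√(1−ρ_J²) = |sin(π/105)| = 0.0299155
ω* = 2 / (1 + 0.0299155) = 2 / 1.0299155 ≈ 1.9419069.
[ρ_SOR] ω* − 1 = 0.9419069.
ρ_SOR^m ≤ 10^(−4) ⇔ m ≥ 4·ln10/(−ln 0.9419069) = 9.21034/0.0598488 = 153.893; m = ⌈153.893⌉ = 154.

m = 154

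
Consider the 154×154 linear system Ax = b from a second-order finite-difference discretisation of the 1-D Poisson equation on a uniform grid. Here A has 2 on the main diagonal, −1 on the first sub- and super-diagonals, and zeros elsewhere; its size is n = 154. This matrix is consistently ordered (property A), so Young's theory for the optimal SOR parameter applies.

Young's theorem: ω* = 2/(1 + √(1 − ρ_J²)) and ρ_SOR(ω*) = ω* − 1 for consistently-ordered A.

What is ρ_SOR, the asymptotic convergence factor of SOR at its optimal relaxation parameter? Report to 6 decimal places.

spectrum of D⁻¹(L+U) = {cos(kπ/155) : 1≤k≤154}; ρ_J = cos(π/155) = 0.999795.
1 − cos²(π/155) = sin²(π/155) ⇒ √(1−ρ_J²) = sin(π/155) = 0.0202670.
ω* = 2 / (1 + 0.0202670) = 2 / 1.0202670 ≈ 1.960271.
ρ_SOR = ω* − 1 = 1.960271 − 1 = 0.960271.

ρ_SOR = 0.960271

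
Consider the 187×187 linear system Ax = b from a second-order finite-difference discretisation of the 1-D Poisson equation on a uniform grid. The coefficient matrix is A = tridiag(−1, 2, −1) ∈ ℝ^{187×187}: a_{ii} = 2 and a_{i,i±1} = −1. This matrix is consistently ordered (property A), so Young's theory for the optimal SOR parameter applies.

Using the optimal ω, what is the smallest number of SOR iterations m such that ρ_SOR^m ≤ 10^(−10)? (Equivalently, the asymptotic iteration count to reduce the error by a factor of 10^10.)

m = 689

½·tridiag(1,0,1) at n=187: λ_k = cos(kπ/188); max |λ| at k=1 ⇒ ρ_J = cos(π/188) ≈ 0.9998604.
1 − cos²(π/188) = sin²(π/188) ⇒ √(1−ρ_J²) = sin(π/188) = 0.0167098.
[ω*] 2 ÷ (1 + 0.0167098) = 2 ÷ 1.0167098 = 1.9671297.
[ρ_SOR] ω* − 1 = 0.9671297.
m ≥ 10·ln10 / (−ln 0.9671297) = 688.930; smallest integer m = 689.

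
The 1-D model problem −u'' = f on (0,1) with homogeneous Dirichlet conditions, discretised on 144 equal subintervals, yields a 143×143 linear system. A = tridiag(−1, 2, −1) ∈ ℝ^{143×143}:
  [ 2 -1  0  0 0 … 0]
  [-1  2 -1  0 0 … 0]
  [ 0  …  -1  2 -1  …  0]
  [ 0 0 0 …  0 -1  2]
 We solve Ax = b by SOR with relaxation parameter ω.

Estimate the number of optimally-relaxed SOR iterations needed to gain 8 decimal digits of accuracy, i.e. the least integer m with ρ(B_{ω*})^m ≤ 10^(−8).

m = 423

n=143: λ(B_J) = 1 − λ(A)/2 = cos(kπ/144); k=1 gives ρ_J = 0.9997620.
√(1 − cos²(π/144)) = sin(π/144) ≈ 0.0218149.
ω* = 2 / (1 + 0.0218149) = 2 / 1.0218149 ≈ 1.9573017.
ρ(B_{ω*}) = ω*−1 = 0.9573017
(0.9573017)^m ≤ 10^{−8}  ⇒  m·ln(0.9573017) ≤ −8·ln10  ⇒  m ≥ 422.138  ⇒  m = 423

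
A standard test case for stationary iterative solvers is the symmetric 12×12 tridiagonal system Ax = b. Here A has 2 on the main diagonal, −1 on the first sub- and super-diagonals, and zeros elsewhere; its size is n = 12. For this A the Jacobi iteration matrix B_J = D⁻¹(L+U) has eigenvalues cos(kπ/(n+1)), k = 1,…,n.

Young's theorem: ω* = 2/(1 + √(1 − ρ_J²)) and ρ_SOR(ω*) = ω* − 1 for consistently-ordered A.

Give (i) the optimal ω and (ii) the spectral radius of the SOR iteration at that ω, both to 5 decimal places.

ω* = 1.61379, ρ_SOR = 0.61379

spectrum of D⁻¹(L+U) = {cos(kπ/13) : 1≤k≤12}; ρ_J = cos(π/13) = 0.97094.
√(1−ρ_J²) = |sin(π/13)| = 0.239316
ω* = 2/(1+0.239316) = 1.61379
ρ(B_{ω*}) = ω*−1 = 0.61379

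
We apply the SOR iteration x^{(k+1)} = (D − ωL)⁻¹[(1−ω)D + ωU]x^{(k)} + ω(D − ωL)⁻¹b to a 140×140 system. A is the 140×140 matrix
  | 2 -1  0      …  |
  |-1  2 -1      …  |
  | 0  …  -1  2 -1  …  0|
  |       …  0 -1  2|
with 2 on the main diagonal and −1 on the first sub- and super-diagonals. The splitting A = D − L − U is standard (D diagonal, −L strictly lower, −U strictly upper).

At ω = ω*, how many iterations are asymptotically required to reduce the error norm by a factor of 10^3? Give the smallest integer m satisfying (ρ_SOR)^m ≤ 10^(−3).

m = 156

With n=140, ρ(Jacobi) = cos(π/141) = 0.9997518.
1 − cos²(π/141) = sin²(π/141) ⇒ √(1−ρ_J²) = sin(π/141) = 0.0222790.
[ω*] 2 ÷ (1 + 0.0222790) = 2 ÷ 1.0222790 = 1.9564131.
ρ_SOR = ω* − 1 ≈ 0.9564131.
(0.9564131)^m ≤ 10^{−3}  ⇒  m·ln(0.9564131) ≤ −3·ln10  ⇒  m ≥ 155.003  ⇒  m = 156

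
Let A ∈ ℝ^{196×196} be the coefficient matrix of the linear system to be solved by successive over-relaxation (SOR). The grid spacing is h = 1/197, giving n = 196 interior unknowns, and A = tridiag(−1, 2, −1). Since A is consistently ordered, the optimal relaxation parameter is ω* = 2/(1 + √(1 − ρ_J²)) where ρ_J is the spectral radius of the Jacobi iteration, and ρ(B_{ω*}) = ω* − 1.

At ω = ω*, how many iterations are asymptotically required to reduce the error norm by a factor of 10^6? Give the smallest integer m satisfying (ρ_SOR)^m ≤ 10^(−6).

spectrum of D⁻¹(L+U) = {cos(kπ/197) : 1≤k≤196}; ρ_J = cos(π/197) = 0.9998728.
√(1 − cos²(π/197)) = sin(π/197) ≈ 0.0159465.
[ω*] 2 ÷ (1 + 0.0159465) = 2 ÷ 1.0159465 = 1.9686076.
At ω = 1.9686076 every |λ(B_ω)| = ω−1, so ρ_SOR = 0.9686076.
ρ_SOR^m ≤ 10^(−6) ⇔ m ≥ 6·ln10/(−ln 0.9686076) = 13.8155/0.0318957 = 433.146; m = ⌈433.146⌉ = 434.

m = 434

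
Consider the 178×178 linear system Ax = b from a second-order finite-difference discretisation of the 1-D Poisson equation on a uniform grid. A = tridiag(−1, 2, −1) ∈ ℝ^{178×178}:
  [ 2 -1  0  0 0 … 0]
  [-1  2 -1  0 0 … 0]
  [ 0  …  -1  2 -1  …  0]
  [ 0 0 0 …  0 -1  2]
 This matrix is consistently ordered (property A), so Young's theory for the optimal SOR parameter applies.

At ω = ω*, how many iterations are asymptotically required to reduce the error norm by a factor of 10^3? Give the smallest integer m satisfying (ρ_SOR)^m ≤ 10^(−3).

n=178: λ(B_J) = 1 − λ(A)/2 = cos(kπ/179); k=1 gives ρ_J = 0.9998460.
√(1−ρ_J²) = |sin(π/179)| = 0.0175499
ω* = 2/(1 + 0.0175499) = 2/1.0175499 = 1.9655056.
ρ(B_{ω*}) = ω*−1 = 0.9655056
Need (0.9655056)^m ≤ 10^(−3): m ≥ 3·ln10/|ln 0.9655056| = 6.90776/0.0351034 = 196.783 ⇒ m = 197.

m = 197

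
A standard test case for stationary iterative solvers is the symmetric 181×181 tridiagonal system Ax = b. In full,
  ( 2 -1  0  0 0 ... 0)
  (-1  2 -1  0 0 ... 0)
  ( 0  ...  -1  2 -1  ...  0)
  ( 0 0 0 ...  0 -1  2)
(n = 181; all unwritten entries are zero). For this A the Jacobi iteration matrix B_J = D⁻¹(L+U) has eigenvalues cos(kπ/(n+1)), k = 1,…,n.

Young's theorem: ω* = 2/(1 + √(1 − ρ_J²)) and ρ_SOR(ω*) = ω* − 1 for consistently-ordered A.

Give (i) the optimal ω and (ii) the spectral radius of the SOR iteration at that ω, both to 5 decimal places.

B_J for the 181×181 system has eigenvalues cos(kπ/182); ρ_J = cos(π/182) = 0.99985.
√(1−ρ_J²) = |sin(π/182)| = 0.017261
Young: ω* = 2/(1+√(1−ρ_J²)) = 2/(1+0.017261) = 2/1.017261 = 1.96606.
and ρ(B_{ω*}) = 1.96606 − 1 = 0.96606.

ω* = 1.96606, ρ_SOR = 0.96606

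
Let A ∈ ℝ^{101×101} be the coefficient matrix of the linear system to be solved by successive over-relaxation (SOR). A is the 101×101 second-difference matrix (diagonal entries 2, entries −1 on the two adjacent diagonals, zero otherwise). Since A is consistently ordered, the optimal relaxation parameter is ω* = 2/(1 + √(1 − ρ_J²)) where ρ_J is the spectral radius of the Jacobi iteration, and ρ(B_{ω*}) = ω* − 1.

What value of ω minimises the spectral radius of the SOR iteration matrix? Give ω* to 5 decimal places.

ω* = 1.94025

½·tridiag(1,0,1) at n=101: λ_k = cos(kπ/102); max |λ| at k=1 ⇒ ρ_J = cos(π/102) ≈ 0.99953.
1 − cos²(π/102) = sin²(π/102) ⇒ √(1−ρ_J²) = sin(π/102) = 0.030795.
ω* = 2/(1+0.030795) = 1.94025
[ρ_SOR] ω* − 1 = 0.94025.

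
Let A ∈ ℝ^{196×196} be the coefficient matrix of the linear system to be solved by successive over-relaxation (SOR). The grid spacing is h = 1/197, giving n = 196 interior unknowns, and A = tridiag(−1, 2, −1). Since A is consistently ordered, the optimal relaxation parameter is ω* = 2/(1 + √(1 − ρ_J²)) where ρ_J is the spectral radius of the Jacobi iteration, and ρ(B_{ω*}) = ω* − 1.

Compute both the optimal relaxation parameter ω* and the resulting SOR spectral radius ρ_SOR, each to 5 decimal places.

B_J for the 196×196 system has eigenvalues cos(kπ/197); ρ_J = cos(π/197) = 0.99987.
root = sin(π/197) = 0.015946  (since 1−cos² = sin²).
So ω* = 2/1.015946 = 1.96861 (Young).
ρ_SOR = ω* − 1 = 1.96861 − 1 = 0.96861.

ω* = 1.96861, ρ_SOR = 0.96861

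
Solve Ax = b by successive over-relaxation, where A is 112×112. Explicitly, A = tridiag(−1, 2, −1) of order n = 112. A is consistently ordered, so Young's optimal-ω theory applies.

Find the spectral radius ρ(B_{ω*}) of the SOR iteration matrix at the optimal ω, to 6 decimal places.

ρ_SOR = 0.945907

With n=112, ρ(Jacobi) = cos(π/113) = 0.999614.
√(1−ρ_J²) simplifies to sin(π/113) = 0.0277981.
So ω* = 2/1.0277981 = 1.945907 (Young).
ρ_SOR = ω* − 1 = 1.945907 − 1 = 0.945907.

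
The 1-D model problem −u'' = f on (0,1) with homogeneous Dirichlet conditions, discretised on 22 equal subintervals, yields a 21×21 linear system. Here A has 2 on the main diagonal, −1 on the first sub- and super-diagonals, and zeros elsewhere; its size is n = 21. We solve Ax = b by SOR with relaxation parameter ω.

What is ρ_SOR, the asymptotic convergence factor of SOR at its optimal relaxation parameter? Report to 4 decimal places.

[ρ_J] n=21: ρ(B_J) = cos(π/(n+1)) = cos(π/22) = 0.9898.
√(1−ρ_J²) simplifies to sin(π/22) = 0.14231.
Then 2/(1+√(1−ρ_J²)) = 2/(1+0.14231); ω* = 2/1.14231 = 1.7508.
ρ_SOR = ω* − 1 = 1.7508 − 1 = 0.7508.

ρ_SOR = 0.7508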